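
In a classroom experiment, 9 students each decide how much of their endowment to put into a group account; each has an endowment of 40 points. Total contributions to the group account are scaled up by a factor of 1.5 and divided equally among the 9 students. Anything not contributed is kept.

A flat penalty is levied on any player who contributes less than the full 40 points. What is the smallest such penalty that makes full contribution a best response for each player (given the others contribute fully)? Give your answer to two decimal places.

33.33 points

Given the others contribute fully, the best deviation is to contribute 0 (any partial contribution still incurs the fine and gives up units whose private return 0.1667 is below 1).
Deviating from 40 to 0 saves 40 points but forfeits the deviator's share of the drop in the group account: 1.5/9 × 40 = 6.67.
So the deviation gain is 40 − 6.67 = 33.33, and the fine must be at least 33.33 points to wipe it out.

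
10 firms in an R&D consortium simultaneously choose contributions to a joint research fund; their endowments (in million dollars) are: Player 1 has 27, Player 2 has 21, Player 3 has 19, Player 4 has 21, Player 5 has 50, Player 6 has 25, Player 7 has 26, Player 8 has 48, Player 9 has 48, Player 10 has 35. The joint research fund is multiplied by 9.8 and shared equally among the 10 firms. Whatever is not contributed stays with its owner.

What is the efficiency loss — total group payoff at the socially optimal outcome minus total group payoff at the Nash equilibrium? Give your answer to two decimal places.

The private return per contributed unit is 9.8/10 = 0.9800 < 1 for every player regardless of endowment, so the Nash equilibrium is zero contribution and the group total is Σ E_j = 27 + 21 + 19 + 21 + 50 + 25 + 26 + 48 + 48 + 35 = 320.
Each contributed unit returns 9.800 to the group, so the social optimum is full contribution by everyone: group total = 9.800 × 320 = 3136.00.
Efficiency loss = (9.800 − 1) × 320 = 2816.00.

2816.00 million dollars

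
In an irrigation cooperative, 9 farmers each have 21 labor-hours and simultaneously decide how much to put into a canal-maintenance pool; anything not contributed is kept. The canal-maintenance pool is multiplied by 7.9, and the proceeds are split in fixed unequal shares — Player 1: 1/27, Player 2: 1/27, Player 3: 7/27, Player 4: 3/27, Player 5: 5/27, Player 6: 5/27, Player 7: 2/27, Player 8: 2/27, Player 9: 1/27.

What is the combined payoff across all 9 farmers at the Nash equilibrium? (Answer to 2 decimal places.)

623.70 labor-hours

Each unit j contributes comes back to j as 7.9 × (j's share), so j prefers to contribute only if that share exceeds 1/7.9 = 0.1266; otherwise keeping the unit dominates.
Player 3, Player 5 and Player 6 are above the threshold, contributing 21 each; the remaining 6 contribute 0. Total contributed: 63.
The canal-maintenance pool pays out 7.9 × 63 = 497.70 in total (split across the unequal shares, but the aggregate is all that matters for the group sum).
The 6 free-riders keep 21 each, adding 126. Group total = 126 + 497.70 = 623.70.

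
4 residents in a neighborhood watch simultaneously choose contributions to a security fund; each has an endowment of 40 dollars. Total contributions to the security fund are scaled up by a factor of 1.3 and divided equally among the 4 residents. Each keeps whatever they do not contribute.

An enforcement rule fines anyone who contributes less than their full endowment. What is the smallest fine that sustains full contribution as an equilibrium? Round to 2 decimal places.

Given the others contribute fully, the best deviation is to contribute 0 (any partial contribution still incurs the fine and gives up units whose private return 0.3250 is below 1).
Deviating from 40 to 0 saves 40 dollars but forfeits the deviator's share of the drop in the security fund: 1.3/4 × 40 = 13.00.
So the deviation gain is 40 − 13.00 = 27.00, and the fine must be at least 27.00 dollars to wipe it out.

27.00 dollars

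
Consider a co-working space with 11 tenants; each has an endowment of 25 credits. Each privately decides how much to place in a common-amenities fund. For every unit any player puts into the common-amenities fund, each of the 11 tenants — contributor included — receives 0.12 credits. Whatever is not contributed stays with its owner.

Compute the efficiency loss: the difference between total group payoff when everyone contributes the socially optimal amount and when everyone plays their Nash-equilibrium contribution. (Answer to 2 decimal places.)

The private return per contributed unit is 0.12 < 1, so contributing 0 is dominant for every player. At the Nash equilibrium everyone keeps their 25, and the group total is 11 × 25 = 275.
Each contributed unit returns 1.320 to the group as a whole (0.12 to each of 11 players), which exceeds 1, so the social optimum is full contribution: group total = 1.320 × 275 = 363.00.
Efficiency loss = 363.00 − 275 = 88.00.

88.00 credits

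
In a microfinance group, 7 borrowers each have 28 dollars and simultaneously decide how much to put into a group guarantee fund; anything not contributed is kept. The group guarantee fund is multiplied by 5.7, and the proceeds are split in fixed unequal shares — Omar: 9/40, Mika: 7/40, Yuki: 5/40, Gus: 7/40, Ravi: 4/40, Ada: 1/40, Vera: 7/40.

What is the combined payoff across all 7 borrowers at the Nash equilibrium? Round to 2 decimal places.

Each unit j contributes comes back to j as 5.7 × (j's share), so j prefers to contribute only if that share exceeds 1/5.7 = 0.1754; otherwise keeping the unit dominates.
The only share above 0.1754 is Omar's 9/40, contributing 28; the remaining 6 contribute 0. Total contributed: 28.
The group guarantee fund pays out 5.7 × 28 = 159.60 in total (split across the unequal shares, but the aggregate is all that matters for the group sum).
The 6 free-riders keep 28 each, adding 168. Group total = 168 + 159.60 = 327.60.

327.60 dollars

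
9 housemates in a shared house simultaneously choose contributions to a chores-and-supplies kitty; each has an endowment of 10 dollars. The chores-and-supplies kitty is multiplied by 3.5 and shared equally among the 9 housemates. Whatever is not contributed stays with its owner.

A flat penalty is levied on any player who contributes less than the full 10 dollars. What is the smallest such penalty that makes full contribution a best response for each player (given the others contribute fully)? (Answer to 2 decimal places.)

Given the others contribute fully, the best deviation is to contribute 0 (any partial contribution still incurs the fine and gives up units whose private return 0.3889 is below 1).
Deviating from 10 to 0 saves 10 dollars but forfeits the deviator's share of the drop in the chores-and-supplies kitty: 3.5/9 × 10 = 3.89.
So the deviation gain is 10 − 3.89 = 6.11, and the fine must be at least 6.11 dollars to wipe it out.

6.11 dollars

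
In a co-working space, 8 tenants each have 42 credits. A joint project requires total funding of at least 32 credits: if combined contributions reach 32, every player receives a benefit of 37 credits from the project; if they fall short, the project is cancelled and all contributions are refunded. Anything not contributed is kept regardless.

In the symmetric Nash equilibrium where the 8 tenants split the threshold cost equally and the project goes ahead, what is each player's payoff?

75 credits

Equal share of the threshold: 32/8 = 4.
At this profile no one gains by cutting their contribution: any cut drops the total below 32, the project is cancelled, contributions are refunded, and the deviator ends with 42, which is less than 42 − 4 + 37 = 75. Contributing more than 4 just wastes the excess. So contributing exactly 4 is a best response.
Each player's payoff: 42 − 4 + 37 = 75.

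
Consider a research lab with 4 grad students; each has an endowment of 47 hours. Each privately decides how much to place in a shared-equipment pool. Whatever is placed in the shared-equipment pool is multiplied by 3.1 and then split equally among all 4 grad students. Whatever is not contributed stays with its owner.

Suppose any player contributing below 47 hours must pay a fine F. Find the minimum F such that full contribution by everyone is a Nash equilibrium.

10.58 hours

Given the others contribute fully, the best deviation is to contribute 0 (any partial contribution still incurs the fine and gives up units whose private return 0.7750 is below 1).
Deviating from 47 to 0 saves 47 hours but forfeits the deviator's share of the drop in the shared-equipment pool: 3.1/4 × 47 = 36.42.
So the deviation gain is 47 − 36.42 = 10.58, and the fine must be at least 10.58 hours to wipe it out.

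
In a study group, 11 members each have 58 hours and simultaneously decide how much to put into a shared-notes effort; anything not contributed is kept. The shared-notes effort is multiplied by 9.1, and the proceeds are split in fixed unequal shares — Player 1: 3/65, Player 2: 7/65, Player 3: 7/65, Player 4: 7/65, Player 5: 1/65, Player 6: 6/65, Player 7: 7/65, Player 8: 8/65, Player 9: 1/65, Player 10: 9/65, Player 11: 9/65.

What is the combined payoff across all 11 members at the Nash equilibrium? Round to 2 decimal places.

2047.40 hours

A player with share s gets back 9.1·s per unit contributed, so full contribution is dominant for anyone with s > 1/9.1 = 0.1099 and zero contribution is dominant for anyone below.
Player 8, Player 10 and Player 11 are above the threshold, contributing 58 each; the remaining 8 contribute 0. Total contributed: 174.
The shared-notes effort pays out 9.1 × 174 = 1583.40 in total (split across the unequal shares, but the aggregate is all that matters for the group sum).
The 8 free-riders keep 58 each, adding 464. Group total = 464 + 1583.40 = 2047.40.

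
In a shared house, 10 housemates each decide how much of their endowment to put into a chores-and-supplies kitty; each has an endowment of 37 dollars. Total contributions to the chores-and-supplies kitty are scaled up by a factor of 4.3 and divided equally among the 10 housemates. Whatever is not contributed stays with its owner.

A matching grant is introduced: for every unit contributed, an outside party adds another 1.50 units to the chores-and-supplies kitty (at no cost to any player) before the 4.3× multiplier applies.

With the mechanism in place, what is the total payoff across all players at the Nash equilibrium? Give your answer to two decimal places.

The effective private return per unit is now 4.3 × 2.50 / 10 = 1.0750 > 1, so every player's dominant strategy flips to full contribution.
So the Nash equilibrium is full contribution by all 10; the group earns 4.3 × 2.50 × 370 = 3977.50.

3977.50 dollars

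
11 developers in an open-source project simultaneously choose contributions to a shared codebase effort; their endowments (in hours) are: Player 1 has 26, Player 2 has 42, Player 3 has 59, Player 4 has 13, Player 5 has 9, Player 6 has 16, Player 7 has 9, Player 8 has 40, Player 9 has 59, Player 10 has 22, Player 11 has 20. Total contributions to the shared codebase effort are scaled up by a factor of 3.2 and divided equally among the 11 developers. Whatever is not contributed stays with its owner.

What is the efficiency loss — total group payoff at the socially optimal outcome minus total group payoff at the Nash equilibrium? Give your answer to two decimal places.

The private return per contributed unit is 3.2/11 = 0.2909 < 1 for every player regardless of endowment, so the Nash equilibrium is zero contribution and the group total is Σ E_j = 26 + 42 + 59 + 13 + 9 + 16 + 9 + 40 + 59 + 22 + 20 = 315.
Each contributed unit returns 3.200 to the group, so the social optimum is full contribution by everyone: group total = 3.200 × 315 = 1008.00.
Efficiency loss = (3.200 − 1) × 315 = 693.00.

693.00 hours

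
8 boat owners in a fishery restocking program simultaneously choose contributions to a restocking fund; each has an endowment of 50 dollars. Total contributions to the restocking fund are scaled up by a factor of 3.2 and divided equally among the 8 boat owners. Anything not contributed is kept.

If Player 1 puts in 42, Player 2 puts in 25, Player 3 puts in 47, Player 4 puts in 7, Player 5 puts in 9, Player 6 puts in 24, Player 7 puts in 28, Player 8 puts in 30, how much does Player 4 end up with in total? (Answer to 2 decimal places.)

127.80 dollars

Total contributed: 42 + 25 + 47 + 7 + 9 + 24 + 28 + 30 = 212.
Each receives 3.2 × 212 / 8 = 84.80 from the restocking fund.
Player 4 keeps 50 − 7 = 43, so Player 4's payoff is 43 + 84.80 = 127.80.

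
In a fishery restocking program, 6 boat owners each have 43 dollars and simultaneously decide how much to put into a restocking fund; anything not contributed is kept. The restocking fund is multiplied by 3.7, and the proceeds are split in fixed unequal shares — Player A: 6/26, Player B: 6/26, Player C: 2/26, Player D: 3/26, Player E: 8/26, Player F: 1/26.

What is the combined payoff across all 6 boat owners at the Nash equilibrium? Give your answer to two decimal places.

374.10 dollars

A player with share s gets back 3.7·s per unit contributed, so full contribution is dominant for anyone with s > 1/3.7 = 0.2703 and zero contribution is dominant for anyone below.
Player E alone (share 8/26) is above the threshold, contributing 43; the remaining 5 contribute 0. Total contributed: 43.
The restocking fund pays out 3.7 × 43 = 159.10 in total (split across the unequal shares, but the aggregate is all that matters for the group sum).
The 5 free-riders keep 43 each, adding 215. Group total = 215 + 159.10 = 374.10.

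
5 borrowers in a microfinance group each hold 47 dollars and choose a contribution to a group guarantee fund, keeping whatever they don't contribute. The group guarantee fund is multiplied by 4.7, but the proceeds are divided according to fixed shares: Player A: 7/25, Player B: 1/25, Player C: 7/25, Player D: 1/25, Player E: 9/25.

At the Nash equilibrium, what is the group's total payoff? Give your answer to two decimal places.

Player j's private return per contributed unit is 4.7 × (j's share). Contributing is weakly dominant for j when that share is at least 1/4.7 = 0.2128, and contributing 0 is dominant otherwise.
The shares above 0.2128 belong to Player A, Player C and Player E, contributing 47 each; the remaining 2 contribute 0. Total contributed: 141.
The group guarantee fund pays out 4.7 × 141 = 662.70 in total (split across the unequal shares, but the aggregate is all that matters for the group sum).
The 2 free-riders keep 47 each, adding 94. Group total = 94 + 662.70 = 756.70.

756.70 dollars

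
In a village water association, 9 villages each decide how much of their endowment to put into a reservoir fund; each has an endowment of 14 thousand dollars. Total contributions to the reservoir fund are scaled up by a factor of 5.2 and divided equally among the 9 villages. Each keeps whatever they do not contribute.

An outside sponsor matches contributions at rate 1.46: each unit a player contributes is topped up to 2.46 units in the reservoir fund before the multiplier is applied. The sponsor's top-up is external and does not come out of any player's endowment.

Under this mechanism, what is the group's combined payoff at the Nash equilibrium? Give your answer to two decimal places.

With the mechanism, a contributed unit returns 5.2 × 2.46 / 9 = 1.4213 per unit of net cost to the contributor — now above 1 — so contributing fully is weakly dominant for every player.
So the Nash equilibrium is full contribution by all 9; the group earns 5.2 × 2.46 × 126 = 1611.79.

1611.79 thousand dollars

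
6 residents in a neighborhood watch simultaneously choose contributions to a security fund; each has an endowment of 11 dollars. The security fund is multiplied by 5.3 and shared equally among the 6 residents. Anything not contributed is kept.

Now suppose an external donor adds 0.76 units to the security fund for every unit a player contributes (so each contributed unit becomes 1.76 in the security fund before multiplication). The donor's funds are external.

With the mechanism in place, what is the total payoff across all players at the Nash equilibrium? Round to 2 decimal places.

615.65 dollars

The effective private return per unit is now 5.3 × 1.76 / 6 = 1.5547 > 1, so every player's dominant strategy flips to full contribution.
So the Nash equilibrium is full contribution by all 6; the group earns 5.3 × 1.76 × 66 = 615.65.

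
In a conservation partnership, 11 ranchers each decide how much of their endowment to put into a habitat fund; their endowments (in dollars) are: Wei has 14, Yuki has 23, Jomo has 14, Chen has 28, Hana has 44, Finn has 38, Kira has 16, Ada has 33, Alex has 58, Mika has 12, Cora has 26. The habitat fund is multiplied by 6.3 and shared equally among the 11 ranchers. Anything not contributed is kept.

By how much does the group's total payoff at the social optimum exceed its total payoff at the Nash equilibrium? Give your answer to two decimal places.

1621.80 dollars

The private return per contributed unit is 6.3/11 = 0.5727 < 1 for every player regardless of endowment, so the Nash equilibrium is zero contribution and the group total is Σ E_j = 14 + 23 + 14 + 28 + 44 + 38 + 16 + 33 + 58 + 12 + 26 = 306.
Each contributed unit returns 6.300 to the group, so the social optimum is full contribution by everyone: group total = 6.300 × 306 = 1927.80.
Efficiency loss = (6.300 − 1) × 306 = 1621.80.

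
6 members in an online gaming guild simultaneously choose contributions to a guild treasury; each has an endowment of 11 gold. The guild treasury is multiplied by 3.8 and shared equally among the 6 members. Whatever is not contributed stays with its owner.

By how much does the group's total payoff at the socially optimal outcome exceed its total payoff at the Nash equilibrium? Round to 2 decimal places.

Each contributed unit returns 3.8/6 = 0.6333 to its contributor — below 1 — so contributing 0 is dominant for every player. At the Nash equilibrium everyone keeps their 11, and the group total is 6 × 11 = 66.
Each contributed unit returns 3.800 to the group as a whole (0.6333 to each of 6 players), which exceeds 1, so the social optimum is full contribution: group total = 3.800 × 66 = 250.80.
Efficiency loss = 250.80 − 66 = 184.80.

184.80 gold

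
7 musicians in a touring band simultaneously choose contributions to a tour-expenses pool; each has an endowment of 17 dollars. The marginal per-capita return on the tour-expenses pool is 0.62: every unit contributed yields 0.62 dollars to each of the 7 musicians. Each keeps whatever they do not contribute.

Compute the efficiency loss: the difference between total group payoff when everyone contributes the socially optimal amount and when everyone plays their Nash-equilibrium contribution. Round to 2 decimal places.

397.46 dollars

The private return per contributed unit is 0.62 < 1, so contributing 0 is dominant for every player. At the Nash equilibrium everyone keeps their 17, and the group total is 7 × 17 = 119.
Each contributed unit returns 4.340 to the group as a whole (0.62 to each of 7 players), which exceeds 1, so the social optimum is full contribution: group total = 4.340 × 119 = 516.46.
Efficiency loss = 516.46 − 119 = 397.46.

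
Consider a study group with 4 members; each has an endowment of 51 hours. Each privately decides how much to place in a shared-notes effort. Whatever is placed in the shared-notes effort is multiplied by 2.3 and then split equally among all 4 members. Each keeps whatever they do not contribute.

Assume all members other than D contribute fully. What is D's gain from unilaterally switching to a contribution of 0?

21.68 hours

Switching from a contribution of 51 to 0 lets D keep an extra 51 hours, but lowers the shared-notes effort by 51, which costs D their own share of that drop: 2.3/4 × 51 = 29.32.
Net gain = 51 − 29.32 = 21.68. The private return per contributed unit (0.5750) is below 1, so free-riding is indeed the best response regardless of what the others do.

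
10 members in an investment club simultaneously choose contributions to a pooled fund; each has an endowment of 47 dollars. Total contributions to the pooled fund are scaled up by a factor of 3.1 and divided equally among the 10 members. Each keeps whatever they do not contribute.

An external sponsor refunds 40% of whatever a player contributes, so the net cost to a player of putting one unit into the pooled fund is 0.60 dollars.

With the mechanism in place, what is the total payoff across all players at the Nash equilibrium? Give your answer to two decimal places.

The effective private return is (3.1/10) / 0.60 = 0.5167, which is still under 1, so the mechanism doesn't change anyone's dominant strategy: zero contribution.
At the Nash equilibrium no one contributes; group total payoff = 10 × 47 = 470.

470.00 dollars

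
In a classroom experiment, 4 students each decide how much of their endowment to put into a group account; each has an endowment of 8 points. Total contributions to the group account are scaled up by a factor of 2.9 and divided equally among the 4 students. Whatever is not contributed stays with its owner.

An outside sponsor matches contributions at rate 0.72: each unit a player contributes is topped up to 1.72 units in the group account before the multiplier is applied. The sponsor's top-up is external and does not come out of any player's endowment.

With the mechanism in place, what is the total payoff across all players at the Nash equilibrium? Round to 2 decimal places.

159.62 points

With the mechanism, a contributed unit returns 2.9 × 1.72 / 4 = 1.2470 per unit of net cost to the contributor — now above 1 — so contributing fully is weakly dominant for every player.
So the Nash equilibrium is full contribution by all 4; the group earns 2.9 × 1.72 × 32 = 159.62.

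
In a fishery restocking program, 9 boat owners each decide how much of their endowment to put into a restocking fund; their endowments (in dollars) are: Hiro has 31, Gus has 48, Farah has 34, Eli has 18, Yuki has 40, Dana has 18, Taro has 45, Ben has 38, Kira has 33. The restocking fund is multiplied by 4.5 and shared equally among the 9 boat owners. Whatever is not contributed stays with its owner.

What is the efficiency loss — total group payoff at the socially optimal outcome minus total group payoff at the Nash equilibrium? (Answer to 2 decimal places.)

The private return per contributed unit is 4.5/9 = 0.5000 < 1 for every player regardless of endowment, so the Nash equilibrium is zero contribution and the group total is Σ E_j = 31 + 48 + 34 + 18 + 40 + 18 + 45 + 38 + 33 = 305.
Each contributed unit returns 4.500 to the group, so the social optimum is full contribution by everyone: group total = 4.500 × 305 = 1372.50.
Efficiency loss = (4.500 − 1) × 305 = 1067.50.

1067.50 dollars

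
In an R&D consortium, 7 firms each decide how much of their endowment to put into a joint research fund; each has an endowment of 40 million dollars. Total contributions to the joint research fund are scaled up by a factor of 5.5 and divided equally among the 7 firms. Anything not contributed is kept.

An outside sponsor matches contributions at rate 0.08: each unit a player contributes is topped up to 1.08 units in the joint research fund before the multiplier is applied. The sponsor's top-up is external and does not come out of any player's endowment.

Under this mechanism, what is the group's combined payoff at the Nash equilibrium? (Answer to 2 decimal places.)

The effective private return is 5.5 × 1.08 / 7 = 0.8486, which is still under 1, so the mechanism doesn't change anyone's dominant strategy: zero contribution.
At the Nash equilibrium no one contributes; group total payoff = 7 × 40 = 280.

280.00 million dollars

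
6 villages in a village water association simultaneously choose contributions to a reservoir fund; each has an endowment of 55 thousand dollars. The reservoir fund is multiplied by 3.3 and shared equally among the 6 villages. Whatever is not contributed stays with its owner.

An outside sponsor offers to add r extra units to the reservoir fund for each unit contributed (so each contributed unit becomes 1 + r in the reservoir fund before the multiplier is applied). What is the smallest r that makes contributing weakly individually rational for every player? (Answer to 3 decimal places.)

0.818

With matching at rate r, one contributed unit becomes (1 + r) in the reservoir fund and returns 3.3 × (1 + r) / 6 to the contributor.
Setting this equal to 1: 1 + r = 6/3.3 = 1.8182.
So the minimum matching rate is r = 1.8182 − 1 = 0.818.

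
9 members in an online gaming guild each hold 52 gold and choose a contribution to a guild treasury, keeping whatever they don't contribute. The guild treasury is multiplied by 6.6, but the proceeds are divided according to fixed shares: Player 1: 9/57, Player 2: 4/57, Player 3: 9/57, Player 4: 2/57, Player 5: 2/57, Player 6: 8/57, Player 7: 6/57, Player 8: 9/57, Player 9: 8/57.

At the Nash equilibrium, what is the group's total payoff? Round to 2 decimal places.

A player with share s gets back 6.6·s per unit contributed, so full contribution is dominant for anyone with s > 1/6.6 = 0.1515 and zero contribution is dominant for anyone below.
The shares above 0.1515 belong to Player 1, Player 3 and Player 8, contributing 52 each; the remaining 6 contribute 0. Total contributed: 156.
The guild treasury pays out 6.6 × 156 = 1029.60 in total (split across the unequal shares, but the aggregate is all that matters for the group sum).
The 6 free-riders keep 52 each, adding 312. Group total = 312 + 1029.60 = 1341.60.

1341.60 gold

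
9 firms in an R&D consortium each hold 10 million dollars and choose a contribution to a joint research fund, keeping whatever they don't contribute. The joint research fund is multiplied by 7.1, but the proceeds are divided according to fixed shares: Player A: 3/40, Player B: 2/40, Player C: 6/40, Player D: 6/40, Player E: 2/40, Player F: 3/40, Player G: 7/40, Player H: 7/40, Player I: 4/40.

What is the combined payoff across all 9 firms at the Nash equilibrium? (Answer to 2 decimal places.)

Each unit j contributes comes back to j as 7.1 × (j's share), so j prefers to contribute only if that share exceeds 1/7.1 = 0.1408; otherwise keeping the unit dominates.
Player C, Player D, Player G and Player H clear that bar, contributing 10 each; the remaining 5 contribute 0. Total contributed: 40.
The joint research fund pays out 7.1 × 40 = 284.00 in total (split across the unequal shares, but the aggregate is all that matters for the group sum).
The 5 free-riders keep 10 each, adding 50. Group total = 50 + 284.00 = 334.00.

334.00 million dollars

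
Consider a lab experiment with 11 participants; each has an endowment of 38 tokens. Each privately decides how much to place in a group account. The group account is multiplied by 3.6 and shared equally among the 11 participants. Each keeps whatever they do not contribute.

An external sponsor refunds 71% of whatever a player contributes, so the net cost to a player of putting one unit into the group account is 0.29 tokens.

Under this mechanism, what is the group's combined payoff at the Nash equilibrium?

Under the mechanism each unit contributed yields (3.6/11) / 0.29 = 1.1285 back to its contributor per unit of net cost, which exceeds 1, making full contribution the dominant choice for everyone.
So the Nash equilibrium is full contribution by all 11; the group earns 11 × (38 × 0.71 + 3.6 × 38) = 1801.58.

1801.58 tokens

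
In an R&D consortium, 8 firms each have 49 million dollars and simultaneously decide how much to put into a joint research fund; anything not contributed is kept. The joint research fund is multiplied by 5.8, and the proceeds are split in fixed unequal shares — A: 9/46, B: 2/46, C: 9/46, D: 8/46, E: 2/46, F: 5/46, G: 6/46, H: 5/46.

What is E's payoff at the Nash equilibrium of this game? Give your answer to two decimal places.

Each unit j contributes comes back to j as 5.8 × (j's share), so j prefers to contribute only if that share exceeds 1/5.8 = 0.1724; otherwise keeping the unit dominates.
A, C and D are above the threshold, contributing 49 each; the remaining 5 contribute 0. Total contributed: 147.
E keeps 49 and receives 5.8 × 147 × 2/46 = 37.07 from the joint research fund, for a payoff of 86.07.

86.07 million dollars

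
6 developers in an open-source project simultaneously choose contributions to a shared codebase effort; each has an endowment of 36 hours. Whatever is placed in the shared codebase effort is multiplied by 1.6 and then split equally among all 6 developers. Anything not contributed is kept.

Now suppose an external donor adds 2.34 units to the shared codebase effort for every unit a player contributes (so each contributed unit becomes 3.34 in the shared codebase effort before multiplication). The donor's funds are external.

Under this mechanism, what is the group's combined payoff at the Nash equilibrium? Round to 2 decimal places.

The effective private return is 1.6 × 3.34 / 6 = 0.8907, which is still under 1, so the mechanism doesn't change anyone's dominant strategy: zero contribution.
At the Nash equilibrium no one contributes; group total payoff = 6 × 36 = 216.

216.00 hours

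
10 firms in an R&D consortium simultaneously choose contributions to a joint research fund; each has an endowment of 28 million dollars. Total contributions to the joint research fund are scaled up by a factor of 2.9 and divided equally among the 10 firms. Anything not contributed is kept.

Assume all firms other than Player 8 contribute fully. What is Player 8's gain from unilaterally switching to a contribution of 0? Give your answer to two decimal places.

Switching from a contribution of 28 to 0 lets Player 8 keep an extra 28 million dollars, but lowers the joint research fund by 28, which costs Player 8 their own share of that drop: 2.9/10 × 28 = 8.12.
Net gain = 28 − 8.12 = 19.88. The private return per contributed unit (0.2900) is below 1, so free-riding is indeed the best response regardless of what the others do.

19.88 million dollars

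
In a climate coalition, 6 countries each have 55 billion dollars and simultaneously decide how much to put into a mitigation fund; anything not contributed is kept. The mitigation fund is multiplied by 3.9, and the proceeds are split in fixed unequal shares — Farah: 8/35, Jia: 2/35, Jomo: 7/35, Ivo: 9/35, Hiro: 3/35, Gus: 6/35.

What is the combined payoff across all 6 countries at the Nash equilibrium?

489.50 billion dollars

Player j's private return per contributed unit is 3.9 × (j's share). Contributing is weakly dominant for j when that share is at least 1/3.9 = 0.2564, and contributing 0 is dominant otherwise.
The only share above 0.2564 is Ivo's 9/35, contributing 55; the remaining 5 contribute 0. Total contributed: 55.
The mitigation fund pays out 3.9 × 55 = 214.50 in total (split across the unequal shares, but the aggregate is all that matters for the group sum).
The 5 free-riders keep 55 each, adding 275. Group total = 275 + 214.50 = 489.50.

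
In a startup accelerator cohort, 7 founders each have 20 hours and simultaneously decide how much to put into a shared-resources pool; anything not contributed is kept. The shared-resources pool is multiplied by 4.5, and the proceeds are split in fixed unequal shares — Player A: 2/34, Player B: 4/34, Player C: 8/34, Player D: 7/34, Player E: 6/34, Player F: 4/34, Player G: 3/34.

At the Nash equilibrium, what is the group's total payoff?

Each unit j contributes comes back to j as 4.5 × (j's share), so j prefers to contribute only if that share exceeds 1/4.5 = 0.2222; otherwise keeping the unit dominates.
Player C alone (share 8/34) is above the threshold, contributing 20; the remaining 6 contribute 0. Total contributed: 20.
The shared-resources pool pays out 4.5 × 20 = 90.00 in total (split across the unequal shares, but the aggregate is all that matters for the group sum).
The 6 free-riders keep 20 each, adding 120. Group total = 120 + 90.00 = 210.00.

210.00 hours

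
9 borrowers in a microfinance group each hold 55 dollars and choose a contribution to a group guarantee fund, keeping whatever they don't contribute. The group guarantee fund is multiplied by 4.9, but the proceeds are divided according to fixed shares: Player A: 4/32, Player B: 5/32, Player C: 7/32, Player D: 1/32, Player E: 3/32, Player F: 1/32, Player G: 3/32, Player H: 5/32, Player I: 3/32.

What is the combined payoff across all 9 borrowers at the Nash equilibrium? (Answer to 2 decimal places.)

For player j, contributing a unit is worthwhile iff 4.9 × (j's share) ≥ 1, i.e. iff j's share is at least 0.2041.
The only share above 0.2041 is Player C's 7/32, contributing 55; the remaining 8 contribute 0. Total contributed: 55.
The group guarantee fund pays out 4.9 × 55 = 269.50 in total (split across the unequal shares, but the aggregate is all that matters for the group sum).
The 8 free-riders keep 55 each, adding 440. Group total = 440 + 269.50 = 709.50.

709.50 dollars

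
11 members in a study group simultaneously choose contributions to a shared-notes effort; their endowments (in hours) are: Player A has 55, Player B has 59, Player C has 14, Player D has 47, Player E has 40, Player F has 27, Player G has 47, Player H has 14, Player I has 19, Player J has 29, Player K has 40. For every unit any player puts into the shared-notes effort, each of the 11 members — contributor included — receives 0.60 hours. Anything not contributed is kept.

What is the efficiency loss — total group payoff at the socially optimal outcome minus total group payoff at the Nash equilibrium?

2189.60 hours

The private return per contributed unit is 0.60 < 1 for everyone, so the Nash equilibrium is zero contribution and the group total is Σ E_j = 55 + 59 + 14 + 47 + 40 + 27 + 47 + 14 + 19 + 29 + 40 = 391.
Each contributed unit returns 6.600 to the group, so the social optimum is full contribution by everyone: group total = 6.600 × 391 = 2580.60.
Efficiency loss = (6.600 − 1) × 391 = 2189.60.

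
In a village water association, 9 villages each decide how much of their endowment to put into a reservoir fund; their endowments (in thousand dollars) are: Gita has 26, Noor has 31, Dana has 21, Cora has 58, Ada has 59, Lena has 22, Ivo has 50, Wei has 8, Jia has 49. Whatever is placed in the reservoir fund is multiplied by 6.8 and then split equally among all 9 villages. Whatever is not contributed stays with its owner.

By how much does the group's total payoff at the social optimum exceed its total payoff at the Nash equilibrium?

The private return per contributed unit is 6.8/9 = 0.7556 < 1 for every player regardless of endowment, so the Nash equilibrium is zero contribution and the group total is Σ E_j = 26 + 31 + 21 + 58 + 59 + 22 + 50 + 8 + 49 = 324.
Each contributed unit returns 6.800 to the group, so the social optimum is full contribution by everyone: group total = 6.800 × 324 = 2203.20.
Efficiency loss = (6.800 − 1) × 324 = 1879.20.

1879.20 thousand dollars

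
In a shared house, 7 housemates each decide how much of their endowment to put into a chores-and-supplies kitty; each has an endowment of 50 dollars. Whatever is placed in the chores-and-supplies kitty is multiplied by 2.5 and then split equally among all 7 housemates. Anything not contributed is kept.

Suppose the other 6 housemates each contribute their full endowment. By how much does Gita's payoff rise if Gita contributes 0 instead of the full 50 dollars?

Switching from a contribution of 50 to 0 lets Gita keep an extra 50 dollars, but lowers the chores-and-supplies kitty by 50, which costs Gita their own share of that drop: 2.5/7 × 50 = 17.86.
Net gain = 50 − 17.86 = 32.14. The private return per contributed unit (0.3571) is below 1, so free-riding is indeed the best response regardless of what the others do.

32.14 dollars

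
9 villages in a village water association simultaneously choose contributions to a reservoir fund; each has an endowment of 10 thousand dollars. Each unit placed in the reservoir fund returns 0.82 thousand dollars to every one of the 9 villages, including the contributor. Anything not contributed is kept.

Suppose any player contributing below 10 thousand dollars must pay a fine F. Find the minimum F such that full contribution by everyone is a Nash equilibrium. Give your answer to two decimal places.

1.80 thousand dollars

Given the others contribute fully, the best deviation is to contribute 0 (any partial contribution still incurs the fine and gives up units whose private return 0.82 is below 1).
Deviating from 10 to 0 saves 10 thousand dollars but forfeits the deviator's share of the drop in the reservoir fund: 0.82 × 10 = 8.20.
So the deviation gain is 10 − 8.20 = 1.80, and the fine must be at least 1.80 thousand dollars to wipe it out.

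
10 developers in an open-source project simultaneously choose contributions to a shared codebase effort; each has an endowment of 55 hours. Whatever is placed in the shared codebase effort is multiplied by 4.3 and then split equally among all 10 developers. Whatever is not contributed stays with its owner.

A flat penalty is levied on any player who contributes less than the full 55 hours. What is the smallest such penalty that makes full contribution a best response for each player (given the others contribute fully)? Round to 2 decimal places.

Given the others contribute fully, the best deviation is to contribute 0 (any partial contribution still incurs the fine and gives up units whose private return 0.4300 is below 1).
Deviating from 55 to 0 saves 55 hours but forfeits the deviator's share of the drop in the shared codebase effort: 4.3/10 × 55 = 23.65.
So the deviation gain is 55 − 23.65 = 31.35, and the fine must be at least 31.35 hours to wipe it out.

31.35 hours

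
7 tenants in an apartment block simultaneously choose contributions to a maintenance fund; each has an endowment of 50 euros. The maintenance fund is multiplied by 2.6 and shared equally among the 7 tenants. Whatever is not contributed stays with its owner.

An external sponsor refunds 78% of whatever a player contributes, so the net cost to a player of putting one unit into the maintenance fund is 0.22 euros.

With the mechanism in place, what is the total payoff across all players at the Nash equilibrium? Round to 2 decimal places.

1183.00 euros

Under the mechanism each unit contributed yields (2.6/7) / 0.22 = 1.6883 back to its contributor per unit of net cost, which exceeds 1, making full contribution the dominant choice for everyone.
At the Nash equilibrium everyone contributes 50. Group total payoff = 7 × (50 × 0.78 + 2.6 × 50) = 1183.00.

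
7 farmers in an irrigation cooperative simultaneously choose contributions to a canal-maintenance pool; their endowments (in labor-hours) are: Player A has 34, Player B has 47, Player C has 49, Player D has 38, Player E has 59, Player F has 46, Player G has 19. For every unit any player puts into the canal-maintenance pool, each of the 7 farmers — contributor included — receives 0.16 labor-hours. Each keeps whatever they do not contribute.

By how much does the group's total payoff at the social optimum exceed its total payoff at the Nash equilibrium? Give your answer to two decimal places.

35.04 labor-hours

The private return per contributed unit is 0.16 < 1 for everyone, so the Nash equilibrium is zero contribution and the group total is Σ E_j = 34 + 47 + 49 + 38 + 59 + 46 + 19 = 292.
Each contributed unit returns 1.120 to the group, so the social optimum is full contribution by everyone: group total = 1.120 × 292 = 327.04.
Efficiency loss = (1.120 − 1) × 292 = 35.04.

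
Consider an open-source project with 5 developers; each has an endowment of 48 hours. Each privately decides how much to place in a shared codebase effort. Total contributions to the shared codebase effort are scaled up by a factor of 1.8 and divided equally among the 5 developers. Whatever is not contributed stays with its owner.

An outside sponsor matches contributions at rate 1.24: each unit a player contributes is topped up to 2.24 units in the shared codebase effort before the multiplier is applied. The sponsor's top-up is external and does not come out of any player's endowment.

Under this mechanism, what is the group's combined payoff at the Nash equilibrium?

240.00 hours

With the mechanism, a contributed unit returns 1.8 × 2.24 / 5 = 0.8064 per unit of net cost — still below 1 — so contributing 0 remains dominant for every player.
At the Nash equilibrium no one contributes; group total payoff = 5 × 48 = 240.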